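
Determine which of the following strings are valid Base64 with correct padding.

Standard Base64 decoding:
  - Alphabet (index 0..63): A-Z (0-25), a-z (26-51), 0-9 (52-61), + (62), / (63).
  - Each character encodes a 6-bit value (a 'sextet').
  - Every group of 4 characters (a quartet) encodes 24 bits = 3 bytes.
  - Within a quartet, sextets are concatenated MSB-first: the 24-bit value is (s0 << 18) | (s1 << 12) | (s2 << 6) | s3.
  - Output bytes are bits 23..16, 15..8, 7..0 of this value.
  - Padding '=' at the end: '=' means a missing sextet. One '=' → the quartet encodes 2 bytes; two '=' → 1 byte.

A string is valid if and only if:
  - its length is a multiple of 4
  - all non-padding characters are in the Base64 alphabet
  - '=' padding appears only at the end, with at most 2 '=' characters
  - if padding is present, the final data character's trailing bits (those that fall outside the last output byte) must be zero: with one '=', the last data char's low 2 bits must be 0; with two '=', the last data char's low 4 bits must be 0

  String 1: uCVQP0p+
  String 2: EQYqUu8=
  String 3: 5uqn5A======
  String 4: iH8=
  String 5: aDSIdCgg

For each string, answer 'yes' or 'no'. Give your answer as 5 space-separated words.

Answer: yes yes no yes yes

Derivation:
String 1: 'uCVQP0p+' → valid
String 2: 'EQYqUu8=' → valid
String 3: '5uqn5A======' → invalid (6 pad chars (max 2))
String 4: 'iH8=' → valid
String 5: 'aDSIdCgg' → valid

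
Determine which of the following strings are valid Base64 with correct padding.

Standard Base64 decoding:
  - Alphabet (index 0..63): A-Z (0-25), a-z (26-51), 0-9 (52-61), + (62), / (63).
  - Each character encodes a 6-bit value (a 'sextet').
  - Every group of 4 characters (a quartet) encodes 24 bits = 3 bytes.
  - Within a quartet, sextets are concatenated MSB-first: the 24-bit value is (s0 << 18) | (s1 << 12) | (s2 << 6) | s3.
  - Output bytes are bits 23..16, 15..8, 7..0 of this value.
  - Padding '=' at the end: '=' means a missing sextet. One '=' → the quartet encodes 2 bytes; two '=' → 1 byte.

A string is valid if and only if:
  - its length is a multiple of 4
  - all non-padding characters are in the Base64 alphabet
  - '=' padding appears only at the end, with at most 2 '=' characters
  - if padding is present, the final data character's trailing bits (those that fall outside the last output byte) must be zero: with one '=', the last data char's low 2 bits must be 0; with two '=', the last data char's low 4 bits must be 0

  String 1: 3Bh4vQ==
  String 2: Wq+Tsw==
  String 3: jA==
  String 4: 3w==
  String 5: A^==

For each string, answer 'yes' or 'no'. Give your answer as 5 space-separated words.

String 1: '3Bh4vQ==' → valid
String 2: 'Wq+Tsw==' → valid
String 3: 'jA==' → valid
String 4: '3w==' → valid
String 5: 'A^==' → invalid (bad char(s): ['^'])

Answer: yes yes yes yes no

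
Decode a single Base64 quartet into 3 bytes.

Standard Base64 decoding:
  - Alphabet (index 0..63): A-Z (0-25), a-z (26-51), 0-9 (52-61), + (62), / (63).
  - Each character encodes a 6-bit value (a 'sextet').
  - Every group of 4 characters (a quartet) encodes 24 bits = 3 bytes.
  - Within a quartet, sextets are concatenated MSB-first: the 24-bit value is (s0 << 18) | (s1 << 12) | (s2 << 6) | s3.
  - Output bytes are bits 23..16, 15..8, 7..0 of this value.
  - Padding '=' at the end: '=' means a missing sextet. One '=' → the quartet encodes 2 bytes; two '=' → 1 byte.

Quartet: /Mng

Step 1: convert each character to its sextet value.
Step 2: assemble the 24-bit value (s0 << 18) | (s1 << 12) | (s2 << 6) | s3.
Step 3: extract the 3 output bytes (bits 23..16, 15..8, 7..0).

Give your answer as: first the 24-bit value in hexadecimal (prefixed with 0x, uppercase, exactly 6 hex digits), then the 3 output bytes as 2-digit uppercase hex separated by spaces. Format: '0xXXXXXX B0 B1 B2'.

Answer: 0xFCC9E0 FC C9 E0

Derivation:
Sextets: /=63, M=12, n=39, g=32
24-bit: (63<<18) | (12<<12) | (39<<6) | 32
      = 0xFC0000 | 0x00C000 | 0x0009C0 | 0x000020
      = 0xFCC9E0
Bytes: (v>>16)&0xFF=FC, (v>>8)&0xFF=C9, v&0xFF=E0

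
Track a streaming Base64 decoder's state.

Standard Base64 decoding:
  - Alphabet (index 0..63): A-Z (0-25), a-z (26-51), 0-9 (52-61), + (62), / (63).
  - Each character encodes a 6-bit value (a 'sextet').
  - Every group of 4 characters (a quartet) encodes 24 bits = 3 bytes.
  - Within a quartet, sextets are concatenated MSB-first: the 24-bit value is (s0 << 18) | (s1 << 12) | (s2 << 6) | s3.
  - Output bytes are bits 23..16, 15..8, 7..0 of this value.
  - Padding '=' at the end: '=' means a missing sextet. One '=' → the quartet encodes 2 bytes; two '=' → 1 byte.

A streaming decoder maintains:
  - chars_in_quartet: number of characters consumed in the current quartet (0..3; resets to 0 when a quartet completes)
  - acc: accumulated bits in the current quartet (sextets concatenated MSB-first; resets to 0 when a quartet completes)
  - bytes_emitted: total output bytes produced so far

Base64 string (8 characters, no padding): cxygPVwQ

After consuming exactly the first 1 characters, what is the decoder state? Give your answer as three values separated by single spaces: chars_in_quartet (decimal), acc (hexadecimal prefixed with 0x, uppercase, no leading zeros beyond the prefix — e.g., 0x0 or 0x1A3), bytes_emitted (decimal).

Answer: 1 0x1C 0

Derivation:
After char 0 ('c'=28): chars_in_quartet=1 acc=0x1C bytes_emitted=0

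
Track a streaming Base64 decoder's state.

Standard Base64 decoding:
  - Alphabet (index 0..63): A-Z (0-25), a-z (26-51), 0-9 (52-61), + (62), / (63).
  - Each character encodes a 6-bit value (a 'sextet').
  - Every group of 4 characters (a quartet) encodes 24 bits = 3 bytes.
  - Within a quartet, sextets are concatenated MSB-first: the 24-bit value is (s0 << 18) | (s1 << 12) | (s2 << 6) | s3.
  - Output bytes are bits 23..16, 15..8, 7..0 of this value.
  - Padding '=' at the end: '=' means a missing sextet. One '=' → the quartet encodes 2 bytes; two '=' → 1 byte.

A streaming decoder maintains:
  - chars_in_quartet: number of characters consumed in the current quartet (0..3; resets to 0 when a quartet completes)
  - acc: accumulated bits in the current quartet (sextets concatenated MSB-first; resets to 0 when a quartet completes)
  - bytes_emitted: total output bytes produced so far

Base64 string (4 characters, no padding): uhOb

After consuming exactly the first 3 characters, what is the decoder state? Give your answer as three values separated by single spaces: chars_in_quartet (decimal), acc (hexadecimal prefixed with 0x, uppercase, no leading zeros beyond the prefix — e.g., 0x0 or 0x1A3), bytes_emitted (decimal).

After char 0 ('u'=46): chars_in_quartet=1 acc=0x2E bytes_emitted=0
After char 1 ('h'=33): chars_in_quartet=2 acc=0xBA1 bytes_emitted=0
After char 2 ('O'=14): chars_in_quartet=3 acc=0x2E84E bytes_emitted=0

Answer: 3 0x2E84E 0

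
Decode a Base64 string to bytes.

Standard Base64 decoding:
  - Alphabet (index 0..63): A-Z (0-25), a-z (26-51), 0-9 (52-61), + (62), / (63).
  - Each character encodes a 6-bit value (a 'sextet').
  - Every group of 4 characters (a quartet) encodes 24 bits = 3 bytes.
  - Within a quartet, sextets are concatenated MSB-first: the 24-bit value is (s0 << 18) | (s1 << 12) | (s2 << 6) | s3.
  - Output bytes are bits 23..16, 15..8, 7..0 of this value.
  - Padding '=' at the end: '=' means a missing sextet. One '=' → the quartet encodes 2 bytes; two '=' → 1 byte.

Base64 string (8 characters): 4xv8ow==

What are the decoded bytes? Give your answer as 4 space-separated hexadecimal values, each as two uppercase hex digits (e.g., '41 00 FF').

After char 0 ('4'=56): chars_in_quartet=1 acc=0x38 bytes_emitted=0
After char 1 ('x'=49): chars_in_quartet=2 acc=0xE31 bytes_emitted=0
After char 2 ('v'=47): chars_in_quartet=3 acc=0x38C6F bytes_emitted=0
After char 3 ('8'=60): chars_in_quartet=4 acc=0xE31BFC -> emit E3 1B FC, reset; bytes_emitted=3
After char 4 ('o'=40): chars_in_quartet=1 acc=0x28 bytes_emitted=3
After char 5 ('w'=48): chars_in_quartet=2 acc=0xA30 bytes_emitted=3
Padding '==': partial quartet acc=0xA30 -> emit A3; bytes_emitted=4

Answer: E3 1B FC A3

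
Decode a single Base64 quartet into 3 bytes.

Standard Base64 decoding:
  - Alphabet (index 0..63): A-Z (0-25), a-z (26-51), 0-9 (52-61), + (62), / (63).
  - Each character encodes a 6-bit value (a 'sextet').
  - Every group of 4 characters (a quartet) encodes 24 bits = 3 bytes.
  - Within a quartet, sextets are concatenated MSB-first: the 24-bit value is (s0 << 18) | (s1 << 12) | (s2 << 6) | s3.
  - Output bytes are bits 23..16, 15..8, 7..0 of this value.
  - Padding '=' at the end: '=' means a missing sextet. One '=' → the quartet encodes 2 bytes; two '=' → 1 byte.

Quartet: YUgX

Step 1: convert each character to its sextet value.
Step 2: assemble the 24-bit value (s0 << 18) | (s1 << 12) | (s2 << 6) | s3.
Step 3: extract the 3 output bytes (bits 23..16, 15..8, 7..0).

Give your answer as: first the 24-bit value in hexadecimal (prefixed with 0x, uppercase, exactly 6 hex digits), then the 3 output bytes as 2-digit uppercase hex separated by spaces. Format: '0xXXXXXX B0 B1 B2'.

Sextets: Y=24, U=20, g=32, X=23
24-bit: (24<<18) | (20<<12) | (32<<6) | 23
      = 0x600000 | 0x014000 | 0x000800 | 0x000017
      = 0x614817
Bytes: (v>>16)&0xFF=61, (v>>8)&0xFF=48, v&0xFF=17

Answer: 0x614817 61 48 17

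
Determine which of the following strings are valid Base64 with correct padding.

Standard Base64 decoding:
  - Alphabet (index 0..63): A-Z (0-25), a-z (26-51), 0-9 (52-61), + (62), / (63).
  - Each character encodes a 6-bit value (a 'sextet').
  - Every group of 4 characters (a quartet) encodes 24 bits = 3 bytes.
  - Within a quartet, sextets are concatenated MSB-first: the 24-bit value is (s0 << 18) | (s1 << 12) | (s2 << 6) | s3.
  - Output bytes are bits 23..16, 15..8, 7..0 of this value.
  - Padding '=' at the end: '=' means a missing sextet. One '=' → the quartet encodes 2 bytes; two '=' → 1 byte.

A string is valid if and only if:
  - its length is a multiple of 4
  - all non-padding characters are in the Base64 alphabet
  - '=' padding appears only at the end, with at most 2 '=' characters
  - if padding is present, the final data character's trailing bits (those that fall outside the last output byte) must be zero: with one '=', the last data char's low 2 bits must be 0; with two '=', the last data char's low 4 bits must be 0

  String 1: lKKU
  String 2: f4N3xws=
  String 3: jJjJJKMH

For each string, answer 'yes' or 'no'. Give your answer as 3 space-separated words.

String 1: 'lKKU' → valid
String 2: 'f4N3xws=' → valid
String 3: 'jJjJJKMH' → valid

Answer: yes yes yes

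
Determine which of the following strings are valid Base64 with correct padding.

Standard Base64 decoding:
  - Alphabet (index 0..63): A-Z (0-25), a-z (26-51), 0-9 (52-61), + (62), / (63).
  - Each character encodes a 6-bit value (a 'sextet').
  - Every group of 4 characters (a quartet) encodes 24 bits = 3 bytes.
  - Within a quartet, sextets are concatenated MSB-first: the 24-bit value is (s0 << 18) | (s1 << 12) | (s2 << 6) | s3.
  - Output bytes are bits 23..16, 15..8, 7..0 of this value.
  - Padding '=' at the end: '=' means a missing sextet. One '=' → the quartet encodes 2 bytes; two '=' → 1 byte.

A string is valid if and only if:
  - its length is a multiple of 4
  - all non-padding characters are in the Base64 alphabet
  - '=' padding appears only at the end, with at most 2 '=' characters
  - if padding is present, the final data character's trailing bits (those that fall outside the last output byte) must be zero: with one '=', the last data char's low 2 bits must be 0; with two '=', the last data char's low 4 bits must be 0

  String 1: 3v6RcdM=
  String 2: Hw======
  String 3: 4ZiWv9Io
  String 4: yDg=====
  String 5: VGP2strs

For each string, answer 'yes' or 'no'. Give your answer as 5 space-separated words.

Answer: yes no yes no yes

Derivation:
String 1: '3v6RcdM=' → valid
String 2: 'Hw======' → invalid (6 pad chars (max 2))
String 3: '4ZiWv9Io' → valid
String 4: 'yDg=====' → invalid (5 pad chars (max 2))
String 5: 'VGP2strs' → valid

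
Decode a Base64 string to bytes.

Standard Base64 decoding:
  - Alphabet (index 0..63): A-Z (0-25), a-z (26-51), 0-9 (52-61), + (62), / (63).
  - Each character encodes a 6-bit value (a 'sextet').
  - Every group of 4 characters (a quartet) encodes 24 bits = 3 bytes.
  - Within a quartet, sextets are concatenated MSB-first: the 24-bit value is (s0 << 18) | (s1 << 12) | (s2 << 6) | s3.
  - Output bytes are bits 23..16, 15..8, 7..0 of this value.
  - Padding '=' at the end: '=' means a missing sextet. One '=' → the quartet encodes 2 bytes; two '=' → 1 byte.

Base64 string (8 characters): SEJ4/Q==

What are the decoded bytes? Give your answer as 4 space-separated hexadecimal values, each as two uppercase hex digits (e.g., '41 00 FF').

After char 0 ('S'=18): chars_in_quartet=1 acc=0x12 bytes_emitted=0
After char 1 ('E'=4): chars_in_quartet=2 acc=0x484 bytes_emitted=0
After char 2 ('J'=9): chars_in_quartet=3 acc=0x12109 bytes_emitted=0
After char 3 ('4'=56): chars_in_quartet=4 acc=0x484278 -> emit 48 42 78, reset; bytes_emitted=3
After char 4 ('/'=63): chars_in_quartet=1 acc=0x3F bytes_emitted=3
After char 5 ('Q'=16): chars_in_quartet=2 acc=0xFD0 bytes_emitted=3
Padding '==': partial quartet acc=0xFD0 -> emit FD; bytes_emitted=4

Answer: 48 42 78 FD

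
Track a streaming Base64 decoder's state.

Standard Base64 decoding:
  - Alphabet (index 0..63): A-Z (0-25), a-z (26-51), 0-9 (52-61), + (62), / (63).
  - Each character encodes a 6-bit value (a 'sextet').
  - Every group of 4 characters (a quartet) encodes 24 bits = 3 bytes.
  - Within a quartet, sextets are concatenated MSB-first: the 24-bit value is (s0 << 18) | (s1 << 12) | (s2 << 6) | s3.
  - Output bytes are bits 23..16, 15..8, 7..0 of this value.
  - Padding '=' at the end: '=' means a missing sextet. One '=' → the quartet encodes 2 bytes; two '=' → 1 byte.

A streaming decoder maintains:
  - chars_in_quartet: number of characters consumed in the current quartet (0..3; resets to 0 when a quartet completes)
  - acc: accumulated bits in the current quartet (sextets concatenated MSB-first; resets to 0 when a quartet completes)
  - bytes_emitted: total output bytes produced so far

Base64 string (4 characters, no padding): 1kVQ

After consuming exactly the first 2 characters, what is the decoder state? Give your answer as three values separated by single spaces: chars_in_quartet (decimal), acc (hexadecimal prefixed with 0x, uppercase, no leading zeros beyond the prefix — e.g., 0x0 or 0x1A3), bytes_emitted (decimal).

After char 0 ('1'=53): chars_in_quartet=1 acc=0x35 bytes_emitted=0
After char 1 ('k'=36): chars_in_quartet=2 acc=0xD64 bytes_emitted=0

Answer: 2 0xD64 0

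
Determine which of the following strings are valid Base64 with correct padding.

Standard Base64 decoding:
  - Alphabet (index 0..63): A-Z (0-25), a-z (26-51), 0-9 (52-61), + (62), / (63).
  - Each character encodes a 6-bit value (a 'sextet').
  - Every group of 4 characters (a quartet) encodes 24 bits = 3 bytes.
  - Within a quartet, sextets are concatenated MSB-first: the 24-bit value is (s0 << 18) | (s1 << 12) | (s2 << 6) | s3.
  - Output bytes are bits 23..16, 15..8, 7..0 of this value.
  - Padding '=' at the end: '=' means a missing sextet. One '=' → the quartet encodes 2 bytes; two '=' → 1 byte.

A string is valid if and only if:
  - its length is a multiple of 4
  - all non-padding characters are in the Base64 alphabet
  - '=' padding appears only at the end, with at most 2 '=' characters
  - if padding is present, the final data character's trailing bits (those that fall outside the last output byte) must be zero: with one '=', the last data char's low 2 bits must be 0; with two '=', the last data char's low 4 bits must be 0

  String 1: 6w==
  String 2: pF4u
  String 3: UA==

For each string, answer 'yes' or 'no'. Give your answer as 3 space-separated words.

String 1: '6w==' → valid
String 2: 'pF4u' → valid
String 3: 'UA==' → valid

Answer: yes yes yes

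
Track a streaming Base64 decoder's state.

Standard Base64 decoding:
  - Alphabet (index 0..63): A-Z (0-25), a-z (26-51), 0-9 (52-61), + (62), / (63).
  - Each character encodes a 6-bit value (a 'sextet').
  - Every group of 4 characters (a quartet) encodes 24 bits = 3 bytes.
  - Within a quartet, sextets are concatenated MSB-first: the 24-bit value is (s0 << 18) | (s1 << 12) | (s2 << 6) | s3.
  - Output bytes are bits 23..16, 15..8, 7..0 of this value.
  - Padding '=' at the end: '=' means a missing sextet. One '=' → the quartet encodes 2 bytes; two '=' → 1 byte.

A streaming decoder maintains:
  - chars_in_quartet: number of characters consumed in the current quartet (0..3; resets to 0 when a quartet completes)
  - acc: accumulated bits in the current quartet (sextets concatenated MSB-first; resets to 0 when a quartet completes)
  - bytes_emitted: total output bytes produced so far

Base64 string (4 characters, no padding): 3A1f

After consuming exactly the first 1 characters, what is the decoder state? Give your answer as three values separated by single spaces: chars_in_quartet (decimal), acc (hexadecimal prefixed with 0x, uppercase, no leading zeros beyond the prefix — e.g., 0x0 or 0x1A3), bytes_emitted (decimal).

After char 0 ('3'=55): chars_in_quartet=1 acc=0x37 bytes_emitted=0

Answer: 1 0x37 0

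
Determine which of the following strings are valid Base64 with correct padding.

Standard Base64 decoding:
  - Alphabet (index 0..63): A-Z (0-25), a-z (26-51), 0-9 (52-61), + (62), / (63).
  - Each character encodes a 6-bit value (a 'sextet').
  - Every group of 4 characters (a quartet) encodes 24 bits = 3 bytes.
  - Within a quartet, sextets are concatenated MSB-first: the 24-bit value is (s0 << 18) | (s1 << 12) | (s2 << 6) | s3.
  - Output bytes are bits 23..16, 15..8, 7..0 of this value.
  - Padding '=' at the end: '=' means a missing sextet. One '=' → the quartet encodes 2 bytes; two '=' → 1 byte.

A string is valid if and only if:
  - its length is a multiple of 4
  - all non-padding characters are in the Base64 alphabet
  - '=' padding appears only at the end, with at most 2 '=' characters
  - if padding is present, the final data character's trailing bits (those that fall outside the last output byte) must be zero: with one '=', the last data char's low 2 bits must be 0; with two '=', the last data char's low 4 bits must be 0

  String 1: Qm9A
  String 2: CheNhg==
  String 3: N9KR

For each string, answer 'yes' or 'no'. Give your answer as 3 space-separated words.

String 1: 'Qm9A' → valid
String 2: 'CheNhg==' → valid
String 3: 'N9KR' → valid

Answer: yes yes yes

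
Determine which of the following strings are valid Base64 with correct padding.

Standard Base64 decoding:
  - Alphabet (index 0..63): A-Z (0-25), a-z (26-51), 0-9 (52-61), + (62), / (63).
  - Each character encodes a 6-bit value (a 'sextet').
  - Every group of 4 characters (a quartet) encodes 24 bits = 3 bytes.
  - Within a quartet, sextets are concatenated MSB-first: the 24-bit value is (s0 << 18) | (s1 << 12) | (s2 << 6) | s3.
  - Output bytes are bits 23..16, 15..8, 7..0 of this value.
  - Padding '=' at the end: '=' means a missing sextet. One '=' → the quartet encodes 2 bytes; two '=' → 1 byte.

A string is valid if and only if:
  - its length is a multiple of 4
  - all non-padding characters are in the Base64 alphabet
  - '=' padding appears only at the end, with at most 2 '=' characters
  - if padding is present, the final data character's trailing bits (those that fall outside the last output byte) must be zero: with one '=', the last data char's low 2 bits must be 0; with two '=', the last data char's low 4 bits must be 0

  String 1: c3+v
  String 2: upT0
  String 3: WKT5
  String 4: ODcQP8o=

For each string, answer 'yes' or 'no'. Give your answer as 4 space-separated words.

String 1: 'c3+v' → valid
String 2: 'upT0' → valid
String 3: 'WKT5' → valid
String 4: 'ODcQP8o=' → valid

Answer: yes yes yes yes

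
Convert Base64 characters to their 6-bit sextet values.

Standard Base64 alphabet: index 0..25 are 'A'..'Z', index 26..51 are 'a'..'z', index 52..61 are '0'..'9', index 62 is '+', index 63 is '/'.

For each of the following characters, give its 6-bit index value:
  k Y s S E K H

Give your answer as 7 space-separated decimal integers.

'k': a..z range, 26 + ord('k') − ord('a') = 36
'Y': A..Z range, ord('Y') − ord('A') = 24
's': a..z range, 26 + ord('s') − ord('a') = 44
'S': A..Z range, ord('S') − ord('A') = 18
'E': A..Z range, ord('E') − ord('A') = 4
'K': A..Z range, ord('K') − ord('A') = 10
'H': A..Z range, ord('H') − ord('A') = 7

Answer: 36 24 44 18 4 10 7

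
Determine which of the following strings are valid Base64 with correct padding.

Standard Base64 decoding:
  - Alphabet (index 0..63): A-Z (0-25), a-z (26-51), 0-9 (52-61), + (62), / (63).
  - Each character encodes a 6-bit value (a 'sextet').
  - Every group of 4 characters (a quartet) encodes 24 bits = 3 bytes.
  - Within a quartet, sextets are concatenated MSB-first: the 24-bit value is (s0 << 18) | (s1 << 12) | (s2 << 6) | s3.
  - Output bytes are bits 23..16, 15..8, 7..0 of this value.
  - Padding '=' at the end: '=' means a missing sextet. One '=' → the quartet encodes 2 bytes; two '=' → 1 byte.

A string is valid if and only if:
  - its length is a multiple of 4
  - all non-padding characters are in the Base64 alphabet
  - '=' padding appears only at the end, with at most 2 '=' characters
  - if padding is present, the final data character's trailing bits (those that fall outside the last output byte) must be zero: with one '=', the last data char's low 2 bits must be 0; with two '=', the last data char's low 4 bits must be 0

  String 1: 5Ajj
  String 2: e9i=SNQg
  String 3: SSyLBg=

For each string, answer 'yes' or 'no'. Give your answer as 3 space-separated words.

Answer: yes no no

Derivation:
String 1: '5Ajj' → valid
String 2: 'e9i=SNQg' → invalid (bad char(s): ['=']; '=' in middle)
String 3: 'SSyLBg=' → invalid (len=7 not mult of 4)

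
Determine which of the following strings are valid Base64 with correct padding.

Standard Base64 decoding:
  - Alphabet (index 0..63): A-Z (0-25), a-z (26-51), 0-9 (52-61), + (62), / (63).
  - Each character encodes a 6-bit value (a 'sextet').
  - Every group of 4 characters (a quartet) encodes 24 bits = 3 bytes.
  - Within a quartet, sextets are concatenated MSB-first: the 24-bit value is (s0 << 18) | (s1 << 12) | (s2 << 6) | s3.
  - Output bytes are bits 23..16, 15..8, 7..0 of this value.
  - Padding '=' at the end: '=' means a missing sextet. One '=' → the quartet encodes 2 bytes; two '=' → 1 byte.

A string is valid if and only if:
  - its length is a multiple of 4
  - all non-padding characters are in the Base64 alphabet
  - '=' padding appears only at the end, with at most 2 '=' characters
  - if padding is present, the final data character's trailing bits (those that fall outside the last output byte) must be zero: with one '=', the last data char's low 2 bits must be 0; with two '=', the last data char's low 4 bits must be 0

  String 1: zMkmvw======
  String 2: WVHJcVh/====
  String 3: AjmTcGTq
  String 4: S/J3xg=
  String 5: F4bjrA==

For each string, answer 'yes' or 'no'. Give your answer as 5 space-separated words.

Answer: no no yes no yes

Derivation:
String 1: 'zMkmvw======' → invalid (6 pad chars (max 2))
String 2: 'WVHJcVh/====' → invalid (4 pad chars (max 2))
String 3: 'AjmTcGTq' → valid
String 4: 'S/J3xg=' → invalid (len=7 not mult of 4)
String 5: 'F4bjrA==' → valid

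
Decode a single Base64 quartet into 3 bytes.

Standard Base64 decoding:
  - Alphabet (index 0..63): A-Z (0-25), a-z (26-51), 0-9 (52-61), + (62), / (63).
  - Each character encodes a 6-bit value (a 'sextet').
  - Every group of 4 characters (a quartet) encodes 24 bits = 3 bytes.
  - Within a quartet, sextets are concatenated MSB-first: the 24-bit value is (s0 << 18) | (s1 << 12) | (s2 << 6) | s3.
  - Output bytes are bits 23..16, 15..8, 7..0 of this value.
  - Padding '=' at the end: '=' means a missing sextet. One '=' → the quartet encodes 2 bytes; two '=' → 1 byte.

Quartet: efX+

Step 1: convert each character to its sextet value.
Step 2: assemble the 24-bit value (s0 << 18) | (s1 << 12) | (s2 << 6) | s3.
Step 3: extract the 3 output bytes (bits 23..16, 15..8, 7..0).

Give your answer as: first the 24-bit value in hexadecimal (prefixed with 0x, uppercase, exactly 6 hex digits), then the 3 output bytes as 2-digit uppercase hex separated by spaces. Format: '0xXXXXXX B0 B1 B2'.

Answer: 0x79F5FE 79 F5 FE

Derivation:
Sextets: e=30, f=31, X=23, +=62
24-bit: (30<<18) | (31<<12) | (23<<6) | 62
      = 0x780000 | 0x01F000 | 0x0005C0 | 0x00003E
      = 0x79F5FE
Bytes: (v>>16)&0xFF=79, (v>>8)&0xFF=F5, v&0xFF=FE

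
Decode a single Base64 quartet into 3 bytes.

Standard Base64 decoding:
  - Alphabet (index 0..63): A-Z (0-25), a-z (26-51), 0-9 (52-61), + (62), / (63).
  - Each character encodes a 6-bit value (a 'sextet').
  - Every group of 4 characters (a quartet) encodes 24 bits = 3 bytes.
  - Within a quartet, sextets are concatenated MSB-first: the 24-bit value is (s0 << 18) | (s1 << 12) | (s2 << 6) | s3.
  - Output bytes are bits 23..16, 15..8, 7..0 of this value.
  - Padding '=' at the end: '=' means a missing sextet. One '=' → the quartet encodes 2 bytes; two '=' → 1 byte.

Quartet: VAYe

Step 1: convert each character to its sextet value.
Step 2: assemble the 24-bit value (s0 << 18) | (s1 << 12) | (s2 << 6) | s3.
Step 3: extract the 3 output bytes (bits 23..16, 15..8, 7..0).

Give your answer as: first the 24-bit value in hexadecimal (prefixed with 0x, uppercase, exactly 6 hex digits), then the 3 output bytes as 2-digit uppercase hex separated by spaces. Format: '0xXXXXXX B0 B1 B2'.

Sextets: V=21, A=0, Y=24, e=30
24-bit: (21<<18) | (0<<12) | (24<<6) | 30
      = 0x540000 | 0x000000 | 0x000600 | 0x00001E
      = 0x54061E
Bytes: (v>>16)&0xFF=54, (v>>8)&0xFF=06, v&0xFF=1E

Answer: 0x54061E 54 06 1E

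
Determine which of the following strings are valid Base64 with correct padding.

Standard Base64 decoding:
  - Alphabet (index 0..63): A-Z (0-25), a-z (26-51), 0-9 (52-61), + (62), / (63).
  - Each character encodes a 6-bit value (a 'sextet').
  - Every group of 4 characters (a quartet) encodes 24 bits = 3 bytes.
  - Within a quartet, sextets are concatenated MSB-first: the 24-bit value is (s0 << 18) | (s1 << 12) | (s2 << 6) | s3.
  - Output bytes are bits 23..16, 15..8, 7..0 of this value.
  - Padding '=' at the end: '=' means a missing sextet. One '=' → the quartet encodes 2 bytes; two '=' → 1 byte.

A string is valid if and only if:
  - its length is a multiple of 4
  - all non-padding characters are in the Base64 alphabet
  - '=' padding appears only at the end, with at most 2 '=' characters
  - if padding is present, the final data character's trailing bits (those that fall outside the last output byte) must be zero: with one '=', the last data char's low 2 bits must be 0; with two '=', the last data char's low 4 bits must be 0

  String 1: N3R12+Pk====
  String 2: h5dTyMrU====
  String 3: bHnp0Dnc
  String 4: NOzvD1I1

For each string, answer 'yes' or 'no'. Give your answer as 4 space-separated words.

String 1: 'N3R12+Pk====' → invalid (4 pad chars (max 2))
String 2: 'h5dTyMrU====' → invalid (4 pad chars (max 2))
String 3: 'bHnp0Dnc' → valid
String 4: 'NOzvD1I1' → valid

Answer: no no yes yes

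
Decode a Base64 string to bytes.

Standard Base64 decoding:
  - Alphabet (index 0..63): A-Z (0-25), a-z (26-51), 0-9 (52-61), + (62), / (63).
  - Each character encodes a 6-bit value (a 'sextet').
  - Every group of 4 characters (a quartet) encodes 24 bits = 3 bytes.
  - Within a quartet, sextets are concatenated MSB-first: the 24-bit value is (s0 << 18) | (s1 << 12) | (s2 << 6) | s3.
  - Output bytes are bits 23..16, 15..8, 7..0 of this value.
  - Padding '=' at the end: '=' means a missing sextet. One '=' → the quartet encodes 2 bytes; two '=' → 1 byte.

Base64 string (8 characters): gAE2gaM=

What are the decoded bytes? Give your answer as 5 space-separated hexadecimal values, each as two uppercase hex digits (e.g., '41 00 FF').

Answer: 80 01 36 81 A3

Derivation:
After char 0 ('g'=32): chars_in_quartet=1 acc=0x20 bytes_emitted=0
After char 1 ('A'=0): chars_in_quartet=2 acc=0x800 bytes_emitted=0
After char 2 ('E'=4): chars_in_quartet=3 acc=0x20004 bytes_emitted=0
After char 3 ('2'=54): chars_in_quartet=4 acc=0x800136 -> emit 80 01 36, reset; bytes_emitted=3
After char 4 ('g'=32): chars_in_quartet=1 acc=0x20 bytes_emitted=3
After char 5 ('a'=26): chars_in_quartet=2 acc=0x81A bytes_emitted=3
After char 6 ('M'=12): chars_in_quartet=3 acc=0x2068C bytes_emitted=3
Padding '=': partial quartet acc=0x2068C -> emit 81 A3; bytes_emitted=5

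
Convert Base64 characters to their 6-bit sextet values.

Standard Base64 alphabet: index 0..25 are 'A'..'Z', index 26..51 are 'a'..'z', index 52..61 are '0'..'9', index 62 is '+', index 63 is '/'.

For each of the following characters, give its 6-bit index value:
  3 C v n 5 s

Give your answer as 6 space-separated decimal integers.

'3': 0..9 range, 52 + ord('3') − ord('0') = 55
'C': A..Z range, ord('C') − ord('A') = 2
'v': a..z range, 26 + ord('v') − ord('a') = 47
'n': a..z range, 26 + ord('n') − ord('a') = 39
'5': 0..9 range, 52 + ord('5') − ord('0') = 57
's': a..z range, 26 + ord('s') − ord('a') = 44

Answer: 55 2 47 39 57 44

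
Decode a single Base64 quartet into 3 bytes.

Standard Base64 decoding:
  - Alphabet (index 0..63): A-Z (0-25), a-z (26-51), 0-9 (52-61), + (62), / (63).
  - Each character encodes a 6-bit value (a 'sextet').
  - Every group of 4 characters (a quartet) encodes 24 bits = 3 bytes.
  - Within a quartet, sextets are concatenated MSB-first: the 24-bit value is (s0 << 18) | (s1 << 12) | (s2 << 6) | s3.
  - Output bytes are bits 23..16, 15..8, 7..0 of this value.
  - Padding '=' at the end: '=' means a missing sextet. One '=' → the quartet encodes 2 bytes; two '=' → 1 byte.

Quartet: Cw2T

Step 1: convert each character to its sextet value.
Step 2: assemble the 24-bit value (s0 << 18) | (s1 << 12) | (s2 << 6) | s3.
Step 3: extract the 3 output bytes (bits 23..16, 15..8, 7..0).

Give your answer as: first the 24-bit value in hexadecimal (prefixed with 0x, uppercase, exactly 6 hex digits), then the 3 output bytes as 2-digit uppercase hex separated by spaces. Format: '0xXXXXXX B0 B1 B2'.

Sextets: C=2, w=48, 2=54, T=19
24-bit: (2<<18) | (48<<12) | (54<<6) | 19
      = 0x080000 | 0x030000 | 0x000D80 | 0x000013
      = 0x0B0D93
Bytes: (v>>16)&0xFF=0B, (v>>8)&0xFF=0D, v&0xFF=93

Answer: 0x0B0D93 0B 0D 93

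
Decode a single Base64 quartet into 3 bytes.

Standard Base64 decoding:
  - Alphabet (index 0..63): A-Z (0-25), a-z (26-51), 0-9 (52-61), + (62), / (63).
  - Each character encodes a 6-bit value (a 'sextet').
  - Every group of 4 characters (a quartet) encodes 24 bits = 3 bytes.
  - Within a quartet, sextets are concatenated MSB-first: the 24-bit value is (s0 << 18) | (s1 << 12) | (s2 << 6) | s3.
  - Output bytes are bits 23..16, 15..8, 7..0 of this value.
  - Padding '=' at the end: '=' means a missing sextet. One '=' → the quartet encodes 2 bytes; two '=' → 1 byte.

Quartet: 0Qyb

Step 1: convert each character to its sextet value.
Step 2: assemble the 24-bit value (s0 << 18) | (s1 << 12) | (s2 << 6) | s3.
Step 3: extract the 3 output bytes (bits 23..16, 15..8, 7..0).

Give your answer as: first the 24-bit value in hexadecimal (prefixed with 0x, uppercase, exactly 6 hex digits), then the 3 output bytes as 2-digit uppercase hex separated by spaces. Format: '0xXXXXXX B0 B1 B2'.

Sextets: 0=52, Q=16, y=50, b=27
24-bit: (52<<18) | (16<<12) | (50<<6) | 27
      = 0xD00000 | 0x010000 | 0x000C80 | 0x00001B
      = 0xD10C9B
Bytes: (v>>16)&0xFF=D1, (v>>8)&0xFF=0C, v&0xFF=9B

Answer: 0xD10C9B D1 0C 9B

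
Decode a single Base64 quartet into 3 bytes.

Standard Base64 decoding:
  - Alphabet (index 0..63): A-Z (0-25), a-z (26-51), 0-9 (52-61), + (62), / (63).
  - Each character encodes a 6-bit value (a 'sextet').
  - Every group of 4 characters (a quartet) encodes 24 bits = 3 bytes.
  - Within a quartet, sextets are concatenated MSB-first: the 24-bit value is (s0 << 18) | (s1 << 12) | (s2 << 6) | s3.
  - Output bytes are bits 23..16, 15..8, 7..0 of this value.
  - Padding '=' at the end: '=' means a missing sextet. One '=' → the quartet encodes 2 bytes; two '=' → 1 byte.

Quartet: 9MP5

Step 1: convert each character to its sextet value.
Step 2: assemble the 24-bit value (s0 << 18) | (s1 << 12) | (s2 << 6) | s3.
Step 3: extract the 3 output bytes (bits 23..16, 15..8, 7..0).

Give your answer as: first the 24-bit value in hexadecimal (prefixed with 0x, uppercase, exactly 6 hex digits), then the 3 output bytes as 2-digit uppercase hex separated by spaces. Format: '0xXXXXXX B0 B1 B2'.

Answer: 0xF4C3F9 F4 C3 F9

Derivation:
Sextets: 9=61, M=12, P=15, 5=57
24-bit: (61<<18) | (12<<12) | (15<<6) | 57
      = 0xF40000 | 0x00C000 | 0x0003C0 | 0x000039
      = 0xF4C3F9
Bytes: (v>>16)&0xFF=F4, (v>>8)&0xFF=C3, v&0xFF=F9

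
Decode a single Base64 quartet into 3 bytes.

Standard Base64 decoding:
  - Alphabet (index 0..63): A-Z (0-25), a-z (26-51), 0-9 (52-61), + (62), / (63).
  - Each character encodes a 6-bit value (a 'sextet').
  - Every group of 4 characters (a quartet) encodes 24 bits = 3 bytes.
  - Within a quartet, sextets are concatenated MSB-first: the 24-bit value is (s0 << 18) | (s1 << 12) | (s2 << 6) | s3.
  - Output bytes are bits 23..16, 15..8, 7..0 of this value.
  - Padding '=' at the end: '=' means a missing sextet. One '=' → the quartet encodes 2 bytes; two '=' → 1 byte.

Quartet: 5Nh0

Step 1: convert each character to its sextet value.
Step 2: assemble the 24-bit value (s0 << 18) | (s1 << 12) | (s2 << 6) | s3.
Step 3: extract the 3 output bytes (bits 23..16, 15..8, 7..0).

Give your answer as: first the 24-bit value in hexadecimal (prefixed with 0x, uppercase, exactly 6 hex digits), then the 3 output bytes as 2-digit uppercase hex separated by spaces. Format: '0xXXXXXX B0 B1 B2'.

Sextets: 5=57, N=13, h=33, 0=52
24-bit: (57<<18) | (13<<12) | (33<<6) | 52
      = 0xE40000 | 0x00D000 | 0x000840 | 0x000034
      = 0xE4D874
Bytes: (v>>16)&0xFF=E4, (v>>8)&0xFF=D8, v&0xFF=74

Answer: 0xE4D874 E4 D8 74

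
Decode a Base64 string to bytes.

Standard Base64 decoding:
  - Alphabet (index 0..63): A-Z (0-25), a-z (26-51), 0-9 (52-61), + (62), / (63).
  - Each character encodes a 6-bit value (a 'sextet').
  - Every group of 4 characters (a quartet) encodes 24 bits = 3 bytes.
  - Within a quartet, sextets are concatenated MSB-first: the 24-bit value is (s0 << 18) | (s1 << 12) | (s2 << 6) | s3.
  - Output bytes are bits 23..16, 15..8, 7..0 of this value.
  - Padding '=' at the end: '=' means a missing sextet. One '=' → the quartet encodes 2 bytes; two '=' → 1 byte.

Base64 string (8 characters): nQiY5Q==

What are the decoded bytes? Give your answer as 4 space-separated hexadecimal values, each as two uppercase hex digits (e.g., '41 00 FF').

Answer: 9D 08 98 E5

Derivation:
After char 0 ('n'=39): chars_in_quartet=1 acc=0x27 bytes_emitted=0
After char 1 ('Q'=16): chars_in_quartet=2 acc=0x9D0 bytes_emitted=0
After char 2 ('i'=34): chars_in_quartet=3 acc=0x27422 bytes_emitted=0
After char 3 ('Y'=24): chars_in_quartet=4 acc=0x9D0898 -> emit 9D 08 98, reset; bytes_emitted=3
After char 4 ('5'=57): chars_in_quartet=1 acc=0x39 bytes_emitted=3
After char 5 ('Q'=16): chars_in_quartet=2 acc=0xE50 bytes_emitted=3
Padding '==': partial quartet acc=0xE50 -> emit E5; bytes_emitted=4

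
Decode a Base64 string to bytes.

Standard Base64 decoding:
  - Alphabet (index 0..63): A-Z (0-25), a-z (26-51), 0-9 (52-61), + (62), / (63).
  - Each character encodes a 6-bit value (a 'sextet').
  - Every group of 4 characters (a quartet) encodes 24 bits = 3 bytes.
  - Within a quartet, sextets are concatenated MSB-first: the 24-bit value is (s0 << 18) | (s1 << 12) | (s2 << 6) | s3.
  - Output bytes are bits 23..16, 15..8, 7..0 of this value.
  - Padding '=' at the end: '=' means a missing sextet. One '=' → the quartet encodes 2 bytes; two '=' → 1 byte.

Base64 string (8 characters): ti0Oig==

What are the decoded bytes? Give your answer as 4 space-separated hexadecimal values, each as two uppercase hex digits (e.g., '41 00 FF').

After char 0 ('t'=45): chars_in_quartet=1 acc=0x2D bytes_emitted=0
After char 1 ('i'=34): chars_in_quartet=2 acc=0xB62 bytes_emitted=0
After char 2 ('0'=52): chars_in_quartet=3 acc=0x2D8B4 bytes_emitted=0
After char 3 ('O'=14): chars_in_quartet=4 acc=0xB62D0E -> emit B6 2D 0E, reset; bytes_emitted=3
After char 4 ('i'=34): chars_in_quartet=1 acc=0x22 bytes_emitted=3
After char 5 ('g'=32): chars_in_quartet=2 acc=0x8A0 bytes_emitted=3
Padding '==': partial quartet acc=0x8A0 -> emit 8A; bytes_emitted=4

Answer: B6 2D 0E 8A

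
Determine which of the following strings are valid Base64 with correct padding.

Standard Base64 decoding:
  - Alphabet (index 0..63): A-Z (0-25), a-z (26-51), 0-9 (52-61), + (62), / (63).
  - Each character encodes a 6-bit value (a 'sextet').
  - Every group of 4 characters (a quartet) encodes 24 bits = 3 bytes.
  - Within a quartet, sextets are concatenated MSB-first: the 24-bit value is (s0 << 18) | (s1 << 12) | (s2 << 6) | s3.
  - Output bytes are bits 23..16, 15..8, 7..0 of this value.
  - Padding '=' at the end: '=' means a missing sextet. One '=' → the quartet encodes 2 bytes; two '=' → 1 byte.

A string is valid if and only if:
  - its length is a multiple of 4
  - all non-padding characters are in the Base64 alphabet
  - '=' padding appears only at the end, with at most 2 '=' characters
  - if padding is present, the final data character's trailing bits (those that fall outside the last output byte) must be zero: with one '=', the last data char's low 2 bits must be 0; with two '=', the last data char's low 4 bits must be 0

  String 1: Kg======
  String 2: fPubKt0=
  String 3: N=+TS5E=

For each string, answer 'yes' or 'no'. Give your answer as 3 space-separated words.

Answer: no yes no

Derivation:
String 1: 'Kg======' → invalid (6 pad chars (max 2))
String 2: 'fPubKt0=' → valid
String 3: 'N=+TS5E=' → invalid (bad char(s): ['=']; '=' in middle)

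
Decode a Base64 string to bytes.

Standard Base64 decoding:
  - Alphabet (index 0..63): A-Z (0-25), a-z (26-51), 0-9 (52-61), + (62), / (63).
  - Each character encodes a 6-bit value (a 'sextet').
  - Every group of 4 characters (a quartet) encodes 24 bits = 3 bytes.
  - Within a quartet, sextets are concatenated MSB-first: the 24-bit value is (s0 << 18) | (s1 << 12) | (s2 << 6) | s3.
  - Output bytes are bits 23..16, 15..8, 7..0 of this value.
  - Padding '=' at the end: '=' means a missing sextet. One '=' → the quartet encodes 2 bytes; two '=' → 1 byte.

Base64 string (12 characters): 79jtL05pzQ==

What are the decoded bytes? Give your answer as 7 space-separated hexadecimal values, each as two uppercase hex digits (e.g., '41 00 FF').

Answer: EF D8 ED 2F 4E 69 CD

Derivation:
After char 0 ('7'=59): chars_in_quartet=1 acc=0x3B bytes_emitted=0
After char 1 ('9'=61): chars_in_quartet=2 acc=0xEFD bytes_emitted=0
After char 2 ('j'=35): chars_in_quartet=3 acc=0x3BF63 bytes_emitted=0
After char 3 ('t'=45): chars_in_quartet=4 acc=0xEFD8ED -> emit EF D8 ED, reset; bytes_emitted=3
After char 4 ('L'=11): chars_in_quartet=1 acc=0xB bytes_emitted=3
After char 5 ('0'=52): chars_in_quartet=2 acc=0x2F4 bytes_emitted=3
After char 6 ('5'=57): chars_in_quartet=3 acc=0xBD39 bytes_emitted=3
After char 7 ('p'=41): chars_in_quartet=4 acc=0x2F4E69 -> emit 2F 4E 69, reset; bytes_emitted=6
After char 8 ('z'=51): chars_in_quartet=1 acc=0x33 bytes_emitted=6
After char 9 ('Q'=16): chars_in_quartet=2 acc=0xCD0 bytes_emitted=6
Padding '==': partial quartet acc=0xCD0 -> emit CD; bytes_emitted=7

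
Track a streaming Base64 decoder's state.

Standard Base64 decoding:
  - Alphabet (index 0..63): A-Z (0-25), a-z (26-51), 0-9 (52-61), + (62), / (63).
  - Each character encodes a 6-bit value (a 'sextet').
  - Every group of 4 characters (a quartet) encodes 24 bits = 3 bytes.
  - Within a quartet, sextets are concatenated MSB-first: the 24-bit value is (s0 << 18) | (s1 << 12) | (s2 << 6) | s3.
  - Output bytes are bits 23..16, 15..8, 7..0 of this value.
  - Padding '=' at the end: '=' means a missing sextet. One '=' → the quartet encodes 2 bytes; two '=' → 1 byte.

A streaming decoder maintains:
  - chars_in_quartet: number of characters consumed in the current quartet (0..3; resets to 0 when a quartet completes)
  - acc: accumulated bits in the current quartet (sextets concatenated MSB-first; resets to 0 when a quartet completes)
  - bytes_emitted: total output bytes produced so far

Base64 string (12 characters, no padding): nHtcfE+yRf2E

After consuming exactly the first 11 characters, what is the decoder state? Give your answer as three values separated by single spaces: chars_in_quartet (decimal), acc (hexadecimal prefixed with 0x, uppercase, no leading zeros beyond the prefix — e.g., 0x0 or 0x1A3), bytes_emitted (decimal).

Answer: 3 0x117F6 6

Derivation:
After char 0 ('n'=39): chars_in_quartet=1 acc=0x27 bytes_emitted=0
After char 1 ('H'=7): chars_in_quartet=2 acc=0x9C7 bytes_emitted=0
After char 2 ('t'=45): chars_in_quartet=3 acc=0x271ED bytes_emitted=0
After char 3 ('c'=28): chars_in_quartet=4 acc=0x9C7B5C -> emit 9C 7B 5C, reset; bytes_emitted=3
After char 4 ('f'=31): chars_in_quartet=1 acc=0x1F bytes_emitted=3
After char 5 ('E'=4): chars_in_quartet=2 acc=0x7C4 bytes_emitted=3
After char 6 ('+'=62): chars_in_quartet=3 acc=0x1F13E bytes_emitted=3
After char 7 ('y'=50): chars_in_quartet=4 acc=0x7C4FB2 -> emit 7C 4F B2, reset; bytes_emitted=6
After char 8 ('R'=17): chars_in_quartet=1 acc=0x11 bytes_emitted=6
After char 9 ('f'=31): chars_in_quartet=2 acc=0x45F bytes_emitted=6
After char 10 ('2'=54): chars_in_quartet=3 acc=0x117F6 bytes_emitted=6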